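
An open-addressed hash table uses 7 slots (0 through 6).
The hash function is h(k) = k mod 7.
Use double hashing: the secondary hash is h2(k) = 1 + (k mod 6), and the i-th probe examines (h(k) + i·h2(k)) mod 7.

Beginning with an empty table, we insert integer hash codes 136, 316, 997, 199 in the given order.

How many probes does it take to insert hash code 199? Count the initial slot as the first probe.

Insert 136: h=3, slot 3 empty → index 3.
Insert 316: h=1, slot 1 empty → index 1.
Insert 997: h=3, h2=2, slot 3 occupied → index 5.
Insert 199: h=3, h2=2, slots 3,5 occupied → index 0.
Table: [199, 316, —, 136, —, 997, —]

3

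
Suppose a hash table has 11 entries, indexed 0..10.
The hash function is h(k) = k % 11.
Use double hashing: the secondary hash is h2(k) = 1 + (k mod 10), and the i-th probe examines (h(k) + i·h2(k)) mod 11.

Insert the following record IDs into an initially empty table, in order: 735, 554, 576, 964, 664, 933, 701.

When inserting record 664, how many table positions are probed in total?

3

735: h=9 -> slot 9
554: h=4 -> slot 4
576: h=4, h2=7, probe 4,0 -> slot 0
964: h=7 -> slot 7
664: h=4, h2=5, probe 4,9,3 -> slot 3
933: h=9, h2=4, probe 9,2 -> slot 2
701: h=8 -> slot 8
Table: [576, ., 933, 664, 554, ., ., 964, 701, 735, .]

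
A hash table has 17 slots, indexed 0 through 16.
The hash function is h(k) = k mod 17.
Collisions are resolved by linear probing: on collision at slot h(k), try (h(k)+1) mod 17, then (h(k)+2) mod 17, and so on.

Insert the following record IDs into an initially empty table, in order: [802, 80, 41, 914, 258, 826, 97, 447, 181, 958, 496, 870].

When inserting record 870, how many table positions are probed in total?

802 hashes to 3; slot 3 is free -> place at 3.
80 hashes to 12; slot 12 is free -> place at 12.
41 hashes to 7; slot 7 is free -> place at 7.
914 hashes to 13; slot 13 is free -> place at 13.
258 hashes to 3; 3 taken -> place at 4.
826 hashes to 10; slot 10 is free -> place at 10.
97 hashes to 12; 12,13 taken -> place at 14.
447 hashes to 5; slot 5 is free -> place at 5.
181 hashes to 11; slot 11 is free -> place at 11.
958 hashes to 6; slot 6 is free -> place at 6.
496 hashes to 3; 3,4,5,6,7 taken -> place at 8.
870 hashes to 3; 3,4,5,6,7,8 taken -> place at 9.
Table: [., ., ., 802, 258, 447, 958, 41, 496, 870, 826, 181, 80, 914, 97, ., .]

7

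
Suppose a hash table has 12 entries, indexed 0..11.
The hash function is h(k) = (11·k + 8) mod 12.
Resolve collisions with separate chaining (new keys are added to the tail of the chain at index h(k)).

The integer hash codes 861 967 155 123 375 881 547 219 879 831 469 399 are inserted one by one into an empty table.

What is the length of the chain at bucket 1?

2

Insert 861: h=11, bucket 11 empty → new chain.
Insert 967: h=1, bucket 1 empty → new chain.
Insert 155: h=9, bucket 9 empty → new chain.
Insert 123: h=5, bucket 5 empty → new chain.
Insert 375: h=5, bucket 5 nonempty → append to chain.
Insert 881: h=3, bucket 3 empty → new chain.
Insert 547: h=1, bucket 1 nonempty → append to chain.
Insert 219: h=5, bucket 5 nonempty → append to chain.
Insert 879: h=5, bucket 5 nonempty → append to chain.
Insert 831: h=5, bucket 5 nonempty → append to chain.
Insert 469: h=7, bucket 7 empty → new chain.
Insert 399: h=5, bucket 5 nonempty → append to chain.
Final buckets:
0: —
1: 967 -> 547
2: —
3: 881
4: —
5: 123 -> 375 -> 219 -> 879 -> 831 -> 399
6: —
7: 469
8: —
9: 155
10: —
11: 861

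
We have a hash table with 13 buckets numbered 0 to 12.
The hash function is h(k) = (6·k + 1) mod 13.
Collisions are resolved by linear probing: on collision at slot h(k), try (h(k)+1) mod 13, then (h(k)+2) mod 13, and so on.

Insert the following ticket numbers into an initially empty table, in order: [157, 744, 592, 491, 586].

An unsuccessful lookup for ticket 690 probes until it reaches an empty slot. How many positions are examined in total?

157 hashes to 7; slot 7 is free → place at 7.
744 hashes to 6; slot 6 is free → place at 6.
592 hashes to 4; slot 4 is free → place at 4.
491 hashes to 9; slot 9 is free → place at 9.
586 hashes to 7; 7 taken → place at 8.
Table: [-, -, -, -, 592, -, 744, 157, 586, 491, -, -, -]
Lookup 690: h=7, probe 7,8,9,10 → slot 10 empty, not found.

4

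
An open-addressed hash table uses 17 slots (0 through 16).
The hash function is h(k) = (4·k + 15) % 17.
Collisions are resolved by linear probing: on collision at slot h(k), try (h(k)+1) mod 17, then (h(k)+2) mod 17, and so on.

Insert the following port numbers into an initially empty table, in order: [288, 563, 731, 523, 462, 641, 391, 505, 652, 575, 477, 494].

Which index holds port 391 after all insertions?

Insert 288: h=11, slot 11 empty => index 11.
Insert 563: h=6, slot 6 empty => index 6.
Insert 731: h=15, slot 15 empty => index 15.
Insert 523: h=16, slot 16 empty => index 16.
Insert 462: h=10, slot 10 empty => index 10.
Insert 641: h=12, slot 12 empty => index 12.
Insert 391: h=15, slots 15,16 occupied => index 0.
Insert 505: h=12, slot 12 occupied => index 13.
Insert 652: h=5, slot 5 empty => index 5.
Insert 575: h=3, slot 3 empty => index 3.
Insert 477: h=2, slot 2 empty => index 2.
Insert 494: h=2, slots 2,3 occupied => index 4.
Table: [391, -, 477, 575, 494, 652, 563, -, -, -, 462, 288, 641, 505, -, 731, 523]

0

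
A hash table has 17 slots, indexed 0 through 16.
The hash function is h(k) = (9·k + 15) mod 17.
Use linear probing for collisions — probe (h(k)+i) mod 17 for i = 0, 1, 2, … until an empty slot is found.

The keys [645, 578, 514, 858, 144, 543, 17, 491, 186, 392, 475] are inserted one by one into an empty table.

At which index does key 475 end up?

Insert 645: h=6, slot 6 empty → index 6.
Insert 578: h=15, slot 15 empty → index 15.
Insert 514: h=0, slot 0 empty → index 0.
Insert 858: h=2, slot 2 empty → index 2.
Insert 144: h=2, slot 2 occupied → index 3.
Insert 543: h=6, slot 6 occupied → index 7.
Insert 17: h=15, slot 15 occupied → index 16.
Insert 491: h=14, slot 14 empty → index 14.
Insert 186: h=6, slots 6,7 occupied → index 8.
Insert 392: h=7, slots 7,8 occupied → index 9.
Insert 475: h=6, slots 6,7,8,9 occupied → index 10.
Table: [514, —, 858, 144, —, —, 645, 543, 186, 392, 475, —, —, —, 491, 578, 17]

10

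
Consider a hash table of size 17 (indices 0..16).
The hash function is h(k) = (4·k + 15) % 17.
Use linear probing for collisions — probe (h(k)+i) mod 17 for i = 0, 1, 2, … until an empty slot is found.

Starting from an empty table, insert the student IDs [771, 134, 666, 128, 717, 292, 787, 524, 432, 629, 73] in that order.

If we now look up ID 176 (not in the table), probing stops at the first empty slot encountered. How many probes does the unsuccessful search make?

Insert 771: h=5, slot 5 empty → index 5.
Insert 134: h=7, slot 7 empty → index 7.
Insert 666: h=10, slot 10 empty → index 10.
Insert 128: h=0, slot 0 empty → index 0.
Insert 717: h=10, slot 10 occupied → index 11.
Insert 292: h=10, slots 10,11 occupied → index 12.
Insert 787: h=1, slot 1 empty → index 1.
Insert 524: h=3, slot 3 empty → index 3.
Insert 432: h=9, slot 9 empty → index 9.
Insert 629: h=15, slot 15 empty → index 15.
Insert 73: h=1, slot 1 occupied → index 2.
Table: [128, 787, 73, 524, ., 771, ., 134, ., 432, 666, 717, 292, ., ., 629, .]
Lookup 176: h=5, probe 5,6 → slot 6 empty, not found.

2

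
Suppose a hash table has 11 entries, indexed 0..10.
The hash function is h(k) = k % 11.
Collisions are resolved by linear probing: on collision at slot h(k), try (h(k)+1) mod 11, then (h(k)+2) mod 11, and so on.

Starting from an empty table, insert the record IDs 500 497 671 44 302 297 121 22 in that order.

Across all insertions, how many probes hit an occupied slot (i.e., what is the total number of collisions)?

500: h=5 → slot 5
497: h=2 → slot 2
671: h=0 → slot 0
44: h=0, probe 0,1 → slot 1
302: h=5, probe 5,6 → slot 6
297: h=0, probe 0,1,2,3 → slot 3
121: h=0, probe 0,1,2,3,4 → slot 4
22: h=0, probe 0,1,2,3,4,5,6,7 → slot 7
Table: [671, 44, 497, 297, 121, 500, 302, 22, —, —, —]

16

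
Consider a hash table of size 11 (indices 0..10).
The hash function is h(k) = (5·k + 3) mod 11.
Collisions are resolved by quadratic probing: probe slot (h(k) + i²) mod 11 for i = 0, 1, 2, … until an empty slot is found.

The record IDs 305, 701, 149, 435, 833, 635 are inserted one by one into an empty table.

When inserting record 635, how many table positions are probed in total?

4

305 hashes to 10; slot 10 is free -> place at 10.
701 hashes to 10; 10 taken -> place at 0.
149 hashes to 0; 0 taken -> place at 1.
435 hashes to 0; 0,1 taken -> place at 4.
833 hashes to 10; 10,0 taken -> place at 3.
635 hashes to 10; 10,0,3 taken -> place at 8.
Table: [701, 149, -, 833, 435, -, -, -, 635, -, 305]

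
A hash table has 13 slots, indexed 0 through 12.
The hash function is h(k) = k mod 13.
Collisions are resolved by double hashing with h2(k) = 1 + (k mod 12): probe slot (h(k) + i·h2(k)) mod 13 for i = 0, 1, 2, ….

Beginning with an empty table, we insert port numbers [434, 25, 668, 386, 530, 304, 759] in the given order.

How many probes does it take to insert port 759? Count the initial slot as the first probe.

Insert 434: h=5, slot 5 empty → index 5.
Insert 25: h=12, slot 12 empty → index 12.
Insert 668: h=5, h2=9, slot 5 occupied → index 1.
Insert 386: h=9, slot 9 empty → index 9.
Insert 530: h=10, slot 10 empty → index 10.
Insert 304: h=5, h2=5, slots 5,10 occupied → index 2.
Insert 759: h=5, h2=4, slots 5,9 occupied → index 0.
Table: [759, 668, 304, _, _, 434, _, _, _, 386, 530, _, 25]

3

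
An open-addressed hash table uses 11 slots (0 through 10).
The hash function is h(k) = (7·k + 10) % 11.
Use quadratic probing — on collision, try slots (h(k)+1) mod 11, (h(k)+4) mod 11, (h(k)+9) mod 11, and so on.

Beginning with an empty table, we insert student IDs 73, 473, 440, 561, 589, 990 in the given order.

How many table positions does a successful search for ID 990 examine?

Insert 73: h=4, slot 4 empty -> index 4.
Insert 473: h=10, slot 10 empty -> index 10.
Insert 440: h=10, slot 10 occupied -> index 0.
Insert 561: h=10, slots 10,0 occupied -> index 3.
Insert 589: h=8, slot 8 empty -> index 8.
Insert 990: h=10, slots 10,0,3,8,4 occupied -> index 2.
Table: [440, ∅, 990, 561, 73, ∅, ∅, ∅, 589, ∅, 473]
Lookup 990: h=10, probe 10,0,3,8,4,2 → found at 2.

6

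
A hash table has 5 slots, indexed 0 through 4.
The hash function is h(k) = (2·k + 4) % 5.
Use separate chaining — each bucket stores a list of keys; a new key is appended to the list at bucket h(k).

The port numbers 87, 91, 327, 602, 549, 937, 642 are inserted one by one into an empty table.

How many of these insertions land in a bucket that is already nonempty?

Insert 87: h=3, bucket 3 empty → new chain.
Insert 91: h=1, bucket 1 empty → new chain.
Insert 327: h=3, bucket 3 nonempty → append to chain.
Insert 602: h=3, bucket 3 nonempty → append to chain.
Insert 549: h=2, bucket 2 empty → new chain.
Insert 937: h=3, bucket 3 nonempty → append to chain.
Insert 642: h=3, bucket 3 nonempty → append to chain.
Final buckets:
0: —
1: 91
2: 549
3: 87 -> 327 -> 602 -> 937 -> 642
4: —

4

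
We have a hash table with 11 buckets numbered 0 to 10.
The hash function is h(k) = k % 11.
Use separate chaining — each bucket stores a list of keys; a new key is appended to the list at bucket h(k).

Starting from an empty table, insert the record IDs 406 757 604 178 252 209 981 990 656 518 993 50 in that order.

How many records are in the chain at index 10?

3

406 -> bucket 10
757 -> bucket 9
604 -> bucket 10 (collision)
178 -> bucket 2
252 -> bucket 10 (collision)
209 -> bucket 0
981 -> bucket 2 (collision)
990 -> bucket 0 (collision)
656 -> bucket 7
518 -> bucket 1
993 -> bucket 3
50 -> bucket 6
Final buckets:
0: 209 -> 990
1: 518
2: 178 -> 981
3: 993
4: —
5: —
6: 50
7: 656
8: —
9: 757
10: 406 -> 604 -> 252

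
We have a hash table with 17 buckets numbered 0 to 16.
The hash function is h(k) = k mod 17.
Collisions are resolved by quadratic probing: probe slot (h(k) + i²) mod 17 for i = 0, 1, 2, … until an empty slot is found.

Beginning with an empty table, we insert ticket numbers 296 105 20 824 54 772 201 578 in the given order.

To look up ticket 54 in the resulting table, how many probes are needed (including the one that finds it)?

Insert 296: h=7, slot 7 empty => index 7.
Insert 105: h=3, slot 3 empty => index 3.
Insert 20: h=3, slot 3 occupied => index 4.
Insert 824: h=8, slot 8 empty => index 8.
Insert 54: h=3, slots 3,4,7 occupied => index 12.
Insert 772: h=7, slots 7,8 occupied => index 11.
Insert 201: h=14, slot 14 empty => index 14.
Insert 578: h=0, slot 0 empty => index 0.
Table: [578, ., ., 105, 20, ., ., 296, 824, ., ., 772, 54, ., 201, ., .]
Lookup 54: h=3, probe 3,4,7,12 → found at 12.

4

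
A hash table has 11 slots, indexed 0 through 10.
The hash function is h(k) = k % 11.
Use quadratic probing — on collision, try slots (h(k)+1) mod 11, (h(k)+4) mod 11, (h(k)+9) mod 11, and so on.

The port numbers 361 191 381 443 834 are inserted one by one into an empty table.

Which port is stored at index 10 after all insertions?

834

361: h=9 -> slot 9
191: h=4 -> slot 4
381: h=7 -> slot 7
443: h=3 -> slot 3
834: h=9, probe 9,10 -> slot 10
Table: [., ., ., 443, 191, ., ., 381, ., 361, 834]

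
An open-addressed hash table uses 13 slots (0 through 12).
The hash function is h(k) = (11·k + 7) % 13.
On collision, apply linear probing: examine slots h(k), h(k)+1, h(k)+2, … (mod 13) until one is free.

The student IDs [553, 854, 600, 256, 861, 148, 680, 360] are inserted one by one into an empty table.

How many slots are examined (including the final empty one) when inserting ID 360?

553 hashes to 6; slot 6 is free => place at 6.
854 hashes to 2; slot 2 is free => place at 2.
600 hashes to 3; slot 3 is free => place at 3.
256 hashes to 2; 2,3 taken => place at 4.
861 hashes to 1; slot 1 is free => place at 1.
148 hashes to 10; slot 10 is free => place at 10.
680 hashes to 12; slot 12 is free => place at 12.
360 hashes to 2; 2,3,4 taken => place at 5.
Table: [—, 861, 854, 600, 256, 360, 553, —, —, —, 148, —, 680]

4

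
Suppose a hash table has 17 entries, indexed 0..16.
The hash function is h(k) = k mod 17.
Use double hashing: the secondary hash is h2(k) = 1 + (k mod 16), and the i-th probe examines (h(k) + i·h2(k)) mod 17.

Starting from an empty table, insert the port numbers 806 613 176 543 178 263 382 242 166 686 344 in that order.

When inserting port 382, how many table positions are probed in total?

3

806: h=7 => slot 7
613: h=1 => slot 1
176: h=6 => slot 6
543: h=16 => slot 16
178: h=8 => slot 8
263: h=8, h2=8, probe 8,16,7,15 => slot 15
382: h=8, h2=15, probe 8,6,4 => slot 4
242: h=4, h2=3, probe 4,7,10 => slot 10
166: h=13 => slot 13
686: h=6, h2=15, probe 6,4,2 => slot 2
344: h=4, h2=9, probe 4,13,5 => slot 5
Table: [_, 613, 686, _, 382, 344, 176, 806, 178, _, 242, _, _, 166, _, 263, 543]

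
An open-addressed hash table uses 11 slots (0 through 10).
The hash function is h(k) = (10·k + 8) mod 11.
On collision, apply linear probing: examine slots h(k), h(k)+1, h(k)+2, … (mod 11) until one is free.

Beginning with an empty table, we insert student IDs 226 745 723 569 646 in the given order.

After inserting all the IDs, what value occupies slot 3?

Insert 226: h=2, slot 2 empty → index 2.
Insert 745: h=0, slot 0 empty → index 0.
Insert 723: h=0, slot 0 occupied → index 1.
Insert 569: h=0, slots 0,1,2 occupied → index 3.
Insert 646: h=0, slots 0,1,2,3 occupied → index 4.
Table: [745, 723, 226, 569, 646, ∅, ∅, ∅, ∅, ∅, ∅]

569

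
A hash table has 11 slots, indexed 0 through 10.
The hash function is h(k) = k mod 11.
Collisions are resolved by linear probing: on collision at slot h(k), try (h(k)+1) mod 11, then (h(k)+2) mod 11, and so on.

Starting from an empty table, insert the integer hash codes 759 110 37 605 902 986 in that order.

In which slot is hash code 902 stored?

3

Insert 759: h=0, slot 0 empty -> index 0.
Insert 110: h=0, slot 0 occupied -> index 1.
Insert 37: h=4, slot 4 empty -> index 4.
Insert 605: h=0, slots 0,1 occupied -> index 2.
Insert 902: h=0, slots 0,1,2 occupied -> index 3.
Insert 986: h=7, slot 7 empty -> index 7.
Table: [759, 110, 605, 902, 37, —, —, 986, —, —, —]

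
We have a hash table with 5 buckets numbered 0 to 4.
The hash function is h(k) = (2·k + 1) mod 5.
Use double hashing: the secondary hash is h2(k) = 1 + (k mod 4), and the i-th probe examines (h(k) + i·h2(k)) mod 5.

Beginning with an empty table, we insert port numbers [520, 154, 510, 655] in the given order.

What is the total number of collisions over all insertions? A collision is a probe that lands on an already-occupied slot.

520: h=1 → slot 1
154: h=4 → slot 4
510: h=1, h2=3, probe 1,4,2 → slot 2
655: h=1, h2=4, probe 1,0 → slot 0
Table: [655, 520, 510, —, 154]

3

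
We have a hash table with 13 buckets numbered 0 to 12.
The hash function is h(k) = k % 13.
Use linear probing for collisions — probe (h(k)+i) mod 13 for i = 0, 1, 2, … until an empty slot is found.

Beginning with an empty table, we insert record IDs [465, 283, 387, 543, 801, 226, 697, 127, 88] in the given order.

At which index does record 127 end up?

1

465 hashes to 10; slot 10 is free -> place at 10.
283 hashes to 10; 10 taken -> place at 11.
387 hashes to 10; 10,11 taken -> place at 12.
543 hashes to 10; 10,11,12 taken -> place at 0.
801 hashes to 8; slot 8 is free -> place at 8.
226 hashes to 5; slot 5 is free -> place at 5.
697 hashes to 8; 8 taken -> place at 9.
127 hashes to 10; 10,11,12,0 taken -> place at 1.
88 hashes to 10; 10,11,12,0,1 taken -> place at 2.
Table: [543, 127, 88, _, _, 226, _, _, 801, 697, 465, 283, 387]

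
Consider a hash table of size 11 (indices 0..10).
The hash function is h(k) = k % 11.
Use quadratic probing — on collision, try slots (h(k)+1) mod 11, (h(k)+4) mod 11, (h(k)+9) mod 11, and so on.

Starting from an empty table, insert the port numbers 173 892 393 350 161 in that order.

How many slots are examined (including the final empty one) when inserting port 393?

Insert 173: h=8, slot 8 empty -> index 8.
Insert 892: h=1, slot 1 empty -> index 1.
Insert 393: h=8, slot 8 occupied -> index 9.
Insert 350: h=9, slot 9 occupied -> index 10.
Insert 161: h=7, slot 7 empty -> index 7.
Table: [., 892, ., ., ., ., ., 161, 173, 393, 350]

2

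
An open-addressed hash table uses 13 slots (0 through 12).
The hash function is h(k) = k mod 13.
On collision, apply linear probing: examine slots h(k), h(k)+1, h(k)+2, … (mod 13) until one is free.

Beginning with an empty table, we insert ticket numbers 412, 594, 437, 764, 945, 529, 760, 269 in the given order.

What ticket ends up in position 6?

760

412: h=9 -> slot 9
594: h=9, probe 9,10 -> slot 10
437: h=8 -> slot 8
764: h=10, probe 10,11 -> slot 11
945: h=9, probe 9,10,11,12 -> slot 12
529: h=9, probe 9,10,11,12,0 -> slot 0
760: h=6 -> slot 6
269: h=9, probe 9,10,11,12,0,1 -> slot 1
Table: [529, 269, _, _, _, _, 760, _, 437, 412, 594, 764, 945]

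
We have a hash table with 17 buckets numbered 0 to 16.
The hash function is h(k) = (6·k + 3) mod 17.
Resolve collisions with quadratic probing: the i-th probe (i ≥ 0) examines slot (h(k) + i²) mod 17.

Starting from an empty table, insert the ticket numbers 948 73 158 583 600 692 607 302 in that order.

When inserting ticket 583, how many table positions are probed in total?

948 hashes to 13; slot 13 is free → place at 13.
73 hashes to 16; slot 16 is free → place at 16.
158 hashes to 16; 16 taken → place at 0.
583 hashes to 16; 16,0 taken → place at 3.
600 hashes to 16; 16,0,3 taken → place at 8.
692 hashes to 7; slot 7 is free → place at 7.
607 hashes to 7; 7,8 taken → place at 11.
302 hashes to 13; 13 taken → place at 14.
Table: [158, —, —, 583, —, —, —, 692, 600, —, —, 607, —, 948, 302, —, 73]

3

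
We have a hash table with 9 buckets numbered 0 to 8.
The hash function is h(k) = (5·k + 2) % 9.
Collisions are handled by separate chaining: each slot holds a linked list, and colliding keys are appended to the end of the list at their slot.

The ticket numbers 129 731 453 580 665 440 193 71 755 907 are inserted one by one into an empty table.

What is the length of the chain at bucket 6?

129 -> bucket 8
731 -> bucket 3
453 -> bucket 8 (collision)
580 -> bucket 4
665 -> bucket 6
440 -> bucket 6 (collision)
193 -> bucket 4 (collision)
71 -> bucket 6 (collision)
755 -> bucket 6 (collision)
907 -> bucket 1
Final buckets:
0: -
1: 907
2: -
3: 731
4: 580 -> 193
5: -
6: 665 -> 440 -> 71 -> 755
7: -
8: 129 -> 453

4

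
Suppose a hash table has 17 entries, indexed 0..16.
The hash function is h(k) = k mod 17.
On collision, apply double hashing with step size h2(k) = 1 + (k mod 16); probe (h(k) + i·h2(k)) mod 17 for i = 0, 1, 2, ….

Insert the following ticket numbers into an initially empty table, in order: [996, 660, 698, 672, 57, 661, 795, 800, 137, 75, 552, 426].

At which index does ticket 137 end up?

11

996 hashes to 10; slot 10 is free -> place at 10.
660 hashes to 14; slot 14 is free -> place at 14.
698 hashes to 1; slot 1 is free -> place at 1.
672 hashes to 9; slot 9 is free -> place at 9.
57 hashes to 6; slot 6 is free -> place at 6.
661 hashes to 15; slot 15 is free -> place at 15.
795 hashes to 13; slot 13 is free -> place at 13.
800 hashes to 1, h2=1; 1 taken -> place at 2.
137 hashes to 1, h2=10; 1 taken -> place at 11.
75 hashes to 7; slot 7 is free -> place at 7.
552 hashes to 8; slot 8 is free -> place at 8.
426 hashes to 1, h2=11; 1 taken -> place at 12.
Table: [∅, 698, 800, ∅, ∅, ∅, 57, 75, 552, 672, 996, 137, 426, 795, 660, 661, ∅]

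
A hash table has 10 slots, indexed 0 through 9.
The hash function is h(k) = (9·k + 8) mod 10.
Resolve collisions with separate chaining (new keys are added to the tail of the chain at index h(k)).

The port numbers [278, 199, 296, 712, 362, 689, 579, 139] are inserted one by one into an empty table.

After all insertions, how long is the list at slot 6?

Insert 278: h=0, bucket 0 empty -> new chain.
Insert 199: h=9, bucket 9 empty -> new chain.
Insert 296: h=2, bucket 2 empty -> new chain.
Insert 712: h=6, bucket 6 empty -> new chain.
Insert 362: h=6, bucket 6 nonempty -> append to chain.
Insert 689: h=9, bucket 9 nonempty -> append to chain.
Insert 579: h=9, bucket 9 nonempty -> append to chain.
Insert 139: h=9, bucket 9 nonempty -> append to chain.
Final buckets:
0: 278
1: _
2: 296
3: _
4: _
5: _
6: 712 -> 362
7: _
8: _
9: 199 -> 689 -> 579 -> 139

2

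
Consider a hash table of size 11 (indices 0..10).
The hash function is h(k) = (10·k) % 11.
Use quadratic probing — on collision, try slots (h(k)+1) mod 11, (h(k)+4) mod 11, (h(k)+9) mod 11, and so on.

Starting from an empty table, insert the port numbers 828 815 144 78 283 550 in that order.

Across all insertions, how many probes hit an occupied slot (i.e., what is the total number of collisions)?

Insert 828: h=8, slot 8 empty => index 8.
Insert 815: h=10, slot 10 empty => index 10.
Insert 144: h=10, slot 10 occupied => index 0.
Insert 78: h=10, slots 10,0 occupied => index 3.
Insert 283: h=3, slot 3 occupied => index 4.
Insert 550: h=0, slot 0 occupied => index 1.
Table: [144, 550, ., 78, 283, ., ., ., 828, ., 815]

5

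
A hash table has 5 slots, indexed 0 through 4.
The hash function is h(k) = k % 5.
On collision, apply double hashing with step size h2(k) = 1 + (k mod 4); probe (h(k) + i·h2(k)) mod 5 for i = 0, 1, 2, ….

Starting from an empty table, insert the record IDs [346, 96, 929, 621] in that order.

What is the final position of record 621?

Insert 346: h=1, slot 1 empty -> index 1.
Insert 96: h=1, h2=1, slot 1 occupied -> index 2.
Insert 929: h=4, slot 4 empty -> index 4.
Insert 621: h=1, h2=2, slot 1 occupied -> index 3.
Table: [_, 346, 96, 621, 929]

3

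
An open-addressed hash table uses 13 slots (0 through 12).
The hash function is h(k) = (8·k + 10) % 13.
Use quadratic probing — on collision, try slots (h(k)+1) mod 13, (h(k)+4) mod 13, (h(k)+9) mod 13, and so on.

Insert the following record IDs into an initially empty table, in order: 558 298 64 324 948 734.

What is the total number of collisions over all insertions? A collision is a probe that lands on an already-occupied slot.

11

558: h=2 -> slot 2
298: h=2, probe 2,3 -> slot 3
64: h=2, probe 2,3,6 -> slot 6
324: h=2, probe 2,3,6,11 -> slot 11
948: h=2, probe 2,3,6,11,5 -> slot 5
734: h=6, probe 6,7 -> slot 7
Table: [-, -, 558, 298, -, 948, 64, 734, -, -, -, 324, -]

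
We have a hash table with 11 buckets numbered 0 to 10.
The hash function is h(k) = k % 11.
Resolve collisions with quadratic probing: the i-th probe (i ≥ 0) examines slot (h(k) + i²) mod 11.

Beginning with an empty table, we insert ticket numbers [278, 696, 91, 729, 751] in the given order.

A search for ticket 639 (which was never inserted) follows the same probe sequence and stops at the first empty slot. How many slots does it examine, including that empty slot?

278 hashes to 3; slot 3 is free => place at 3.
696 hashes to 3; 3 taken => place at 4.
91 hashes to 3; 3,4 taken => place at 7.
729 hashes to 3; 3,4,7 taken => place at 1.
751 hashes to 3; 3,4,7,1 taken => place at 8.
Table: [—, 729, —, 278, 696, —, —, 91, 751, —, —]
Lookup 639: h=1, probe 1,2 → slot 2 empty, not found.

2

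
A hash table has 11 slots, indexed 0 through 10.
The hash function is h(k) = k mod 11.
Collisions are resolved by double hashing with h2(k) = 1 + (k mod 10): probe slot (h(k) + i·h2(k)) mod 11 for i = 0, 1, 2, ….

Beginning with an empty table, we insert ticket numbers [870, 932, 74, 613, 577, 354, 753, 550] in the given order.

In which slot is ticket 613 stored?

Insert 870: h=1, slot 1 empty => index 1.
Insert 932: h=8, slot 8 empty => index 8.
Insert 74: h=8, h2=5, slot 8 occupied => index 2.
Insert 613: h=8, h2=4, slots 8,1 occupied => index 5.
Insert 577: h=5, h2=8, slots 5,2 occupied => index 10.
Insert 354: h=2, h2=5, slot 2 occupied => index 7.
Insert 753: h=5, h2=4, slot 5 occupied => index 9.
Insert 550: h=0, slot 0 empty => index 0.
Table: [550, 870, 74, ., ., 613, ., 354, 932, 753, 577]

5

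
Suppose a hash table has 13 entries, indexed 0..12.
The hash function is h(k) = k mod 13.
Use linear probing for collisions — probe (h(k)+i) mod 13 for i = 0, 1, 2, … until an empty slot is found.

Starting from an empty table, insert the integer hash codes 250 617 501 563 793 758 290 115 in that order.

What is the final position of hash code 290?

8

250: h=3 -> slot 3
617: h=6 -> slot 6
501: h=7 -> slot 7
563: h=4 -> slot 4
793: h=0 -> slot 0
758: h=4, probe 4,5 -> slot 5
290: h=4, probe 4,5,6,7,8 -> slot 8
115: h=11 -> slot 11
Table: [793, _, _, 250, 563, 758, 617, 501, 290, _, _, 115, _]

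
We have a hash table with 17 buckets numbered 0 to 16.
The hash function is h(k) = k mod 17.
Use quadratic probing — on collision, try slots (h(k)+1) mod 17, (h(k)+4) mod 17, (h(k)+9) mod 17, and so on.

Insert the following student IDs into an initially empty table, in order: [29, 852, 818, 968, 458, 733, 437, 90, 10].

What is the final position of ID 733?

29 hashes to 12; slot 12 is free → place at 12.
852 hashes to 2; slot 2 is free → place at 2.
818 hashes to 2; 2 taken → place at 3.
968 hashes to 16; slot 16 is free → place at 16.
458 hashes to 16; 16 taken → place at 0.
733 hashes to 2; 2,3 taken → place at 6.
437 hashes to 12; 12 taken → place at 13.
90 hashes to 5; slot 5 is free → place at 5.
10 hashes to 10; slot 10 is free → place at 10.
Table: [458, ∅, 852, 818, ∅, 90, 733, ∅, ∅, ∅, 10, ∅, 29, 437, ∅, ∅, 968]

6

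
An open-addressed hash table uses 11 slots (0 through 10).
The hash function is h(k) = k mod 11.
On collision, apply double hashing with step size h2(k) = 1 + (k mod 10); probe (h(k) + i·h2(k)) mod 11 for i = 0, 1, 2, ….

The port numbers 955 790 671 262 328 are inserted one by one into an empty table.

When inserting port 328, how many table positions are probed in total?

955 hashes to 9; slot 9 is free → place at 9.
790 hashes to 9, h2=1; 9 taken → place at 10.
671 hashes to 0; slot 0 is free → place at 0.
262 hashes to 9, h2=3; 9 taken → place at 1.
328 hashes to 9, h2=9; 9 taken → place at 7.
Table: [671, 262, ., ., ., ., ., 328, ., 955, 790]

2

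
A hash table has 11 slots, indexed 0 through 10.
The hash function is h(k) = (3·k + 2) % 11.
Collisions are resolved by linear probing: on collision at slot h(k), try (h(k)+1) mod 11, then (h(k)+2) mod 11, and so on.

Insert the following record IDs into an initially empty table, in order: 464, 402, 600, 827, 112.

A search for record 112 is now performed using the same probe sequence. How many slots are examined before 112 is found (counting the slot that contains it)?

Insert 464: h=8, slot 8 empty -> index 8.
Insert 402: h=9, slot 9 empty -> index 9.
Insert 600: h=9, slot 9 occupied -> index 10.
Insert 827: h=8, slots 8,9,10 occupied -> index 0.
Insert 112: h=8, slots 8,9,10,0 occupied -> index 1.
Table: [827, 112, —, —, —, —, —, —, 464, 402, 600]
Lookup 112: h=8, probe 8,9,10,0,1 → found at 1.

5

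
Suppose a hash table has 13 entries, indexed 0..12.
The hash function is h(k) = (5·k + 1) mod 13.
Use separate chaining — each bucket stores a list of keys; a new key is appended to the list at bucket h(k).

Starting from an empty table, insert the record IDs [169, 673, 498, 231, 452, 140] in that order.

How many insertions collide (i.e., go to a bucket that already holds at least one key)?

3

169 -> bucket 1
673 -> bucket 12
498 -> bucket 8
231 -> bucket 12 (collision)
452 -> bucket 12 (collision)
140 -> bucket 12 (collision)
Final buckets:
0: _
1: 169
2: _
3: _
4: _
5: _
6: _
7: _
8: 498
9: _
10: _
11: _
12: 673 -> 231 -> 452 -> 140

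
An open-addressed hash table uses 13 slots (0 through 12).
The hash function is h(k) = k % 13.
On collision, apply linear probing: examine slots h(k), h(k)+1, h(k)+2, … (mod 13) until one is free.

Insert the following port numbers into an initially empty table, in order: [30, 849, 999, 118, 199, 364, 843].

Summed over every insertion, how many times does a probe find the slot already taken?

4

Insert 30: h=4, slot 4 empty → index 4.
Insert 849: h=4, slot 4 occupied → index 5.
Insert 999: h=11, slot 11 empty → index 11.
Insert 118: h=1, slot 1 empty → index 1.
Insert 199: h=4, slots 4,5 occupied → index 6.
Insert 364: h=0, slot 0 empty → index 0.
Insert 843: h=11, slot 11 occupied → index 12.
Table: [364, 118, ., ., 30, 849, 199, ., ., ., ., 999, 843]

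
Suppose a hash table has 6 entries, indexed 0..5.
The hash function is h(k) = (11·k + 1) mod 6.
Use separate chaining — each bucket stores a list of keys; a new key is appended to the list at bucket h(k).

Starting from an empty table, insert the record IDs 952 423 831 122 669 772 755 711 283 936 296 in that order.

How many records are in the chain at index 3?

Insert 952: h=3, bucket 3 empty → new chain.
Insert 423: h=4, bucket 4 empty → new chain.
Insert 831: h=4, bucket 4 nonempty → append to chain.
Insert 122: h=5, bucket 5 empty → new chain.
Insert 669: h=4, bucket 4 nonempty → append to chain.
Insert 772: h=3, bucket 3 nonempty → append to chain.
Insert 755: h=2, bucket 2 empty → new chain.
Insert 711: h=4, bucket 4 nonempty → append to chain.
Insert 283: h=0, bucket 0 empty → new chain.
Insert 936: h=1, bucket 1 empty → new chain.
Insert 296: h=5, bucket 5 nonempty → append to chain.
Final buckets:
0: 283
1: 936
2: 755
3: 952 -> 772
4: 423 -> 831 -> 669 -> 711
5: 122 -> 296

2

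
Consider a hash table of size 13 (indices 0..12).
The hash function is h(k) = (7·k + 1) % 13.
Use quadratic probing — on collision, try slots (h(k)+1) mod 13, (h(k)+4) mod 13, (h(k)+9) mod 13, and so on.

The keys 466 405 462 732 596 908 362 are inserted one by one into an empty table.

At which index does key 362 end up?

9

466: h=0 -> slot 0
405: h=2 -> slot 2
462: h=11 -> slot 11
732: h=3 -> slot 3
596: h=0, probe 0,1 -> slot 1
908: h=0, probe 0,1,4 -> slot 4
362: h=0, probe 0,1,4,9 -> slot 9
Table: [466, 596, 405, 732, 908, ∅, ∅, ∅, ∅, 362, ∅, 462, ∅]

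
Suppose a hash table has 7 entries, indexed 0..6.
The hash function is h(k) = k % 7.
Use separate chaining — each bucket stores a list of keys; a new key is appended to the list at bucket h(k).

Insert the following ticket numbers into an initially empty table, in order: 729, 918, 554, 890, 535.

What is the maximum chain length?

4

729 -> bucket 1
918 -> bucket 1 (collision)
554 -> bucket 1 (collision)
890 -> bucket 1 (collision)
535 -> bucket 3
Final buckets:
0: —
1: 729 -> 918 -> 554 -> 890
2: —
3: 535
4: —
5: —
6: —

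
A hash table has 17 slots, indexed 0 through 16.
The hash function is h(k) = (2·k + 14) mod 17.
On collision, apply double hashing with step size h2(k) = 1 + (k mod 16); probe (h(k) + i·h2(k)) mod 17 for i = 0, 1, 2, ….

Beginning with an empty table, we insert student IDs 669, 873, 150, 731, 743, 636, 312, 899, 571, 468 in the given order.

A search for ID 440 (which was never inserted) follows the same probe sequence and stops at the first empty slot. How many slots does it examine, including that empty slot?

669 hashes to 9; slot 9 is free → place at 9.
873 hashes to 9, h2=10; 9 taken → place at 2.
150 hashes to 8; slot 8 is free → place at 8.
731 hashes to 14; slot 14 is free → place at 14.
743 hashes to 4; slot 4 is free → place at 4.
636 hashes to 11; slot 11 is free → place at 11.
312 hashes to 9, h2=9; 9 taken → place at 1.
899 hashes to 10; slot 10 is free → place at 10.
571 hashes to 0; slot 0 is free → place at 0.
468 hashes to 15; slot 15 is free → place at 15.
Table: [571, 312, 873, ∅, 743, ∅, ∅, ∅, 150, 669, 899, 636, ∅, ∅, 731, 468, ∅]
Lookup 440: h=10, h2=9, probe 10,2,11,3 → slot 3 empty, not found.

4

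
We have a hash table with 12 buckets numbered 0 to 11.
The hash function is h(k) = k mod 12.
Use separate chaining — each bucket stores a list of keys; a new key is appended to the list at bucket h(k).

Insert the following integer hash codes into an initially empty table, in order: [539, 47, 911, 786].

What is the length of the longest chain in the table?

3

Insert 539: h=11, bucket 11 empty → new chain.
Insert 47: h=11, bucket 11 nonempty → append to chain.
Insert 911: h=11, bucket 11 nonempty → append to chain.
Insert 786: h=6, bucket 6 empty → new chain.
Final buckets:
0: _
1: _
2: _
3: _
4: _
5: _
6: 786
7: _
8: _
9: _
10: _
11: 539 -> 47 -> 911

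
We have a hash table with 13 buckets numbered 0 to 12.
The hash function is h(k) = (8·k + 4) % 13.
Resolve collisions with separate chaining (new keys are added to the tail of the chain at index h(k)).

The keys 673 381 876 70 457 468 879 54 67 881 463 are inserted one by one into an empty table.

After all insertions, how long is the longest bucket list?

3

Insert 673: h=6, bucket 6 empty → new chain.
Insert 381: h=10, bucket 10 empty → new chain.
Insert 876: h=5, bucket 5 empty → new chain.
Insert 70: h=5, bucket 5 nonempty → append to chain.
Insert 457: h=7, bucket 7 empty → new chain.
Insert 468: h=4, bucket 4 empty → new chain.
Insert 879: h=3, bucket 3 empty → new chain.
Insert 54: h=7, bucket 7 nonempty → append to chain.
Insert 67: h=7, bucket 7 nonempty → append to chain.
Insert 881: h=6, bucket 6 nonempty → append to chain.
Insert 463: h=3, bucket 3 nonempty → append to chain.
Final buckets:
0: —
1: —
2: —
3: 879 -> 463
4: 468
5: 876 -> 70
6: 673 -> 881
7: 457 -> 54 -> 67
8: —
9: —
10: 381
11: —
12: —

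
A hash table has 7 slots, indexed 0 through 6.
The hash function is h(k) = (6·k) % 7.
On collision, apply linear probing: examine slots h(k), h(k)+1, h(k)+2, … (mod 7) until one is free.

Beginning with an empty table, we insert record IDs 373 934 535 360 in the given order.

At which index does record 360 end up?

373 hashes to 5; slot 5 is free -> place at 5.
934 hashes to 4; slot 4 is free -> place at 4.
535 hashes to 4; 4,5 taken -> place at 6.
360 hashes to 4; 4,5,6 taken -> place at 0.
Table: [360, -, -, -, 934, 373, 535]

0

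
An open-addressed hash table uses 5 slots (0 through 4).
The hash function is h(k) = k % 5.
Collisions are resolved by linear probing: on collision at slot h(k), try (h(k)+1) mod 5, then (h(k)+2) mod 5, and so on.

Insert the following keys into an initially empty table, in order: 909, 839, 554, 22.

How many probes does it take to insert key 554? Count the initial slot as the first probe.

3

909: h=4 → slot 4
839: h=4, probe 4,0 → slot 0
554: h=4, probe 4,0,1 → slot 1
22: h=2 → slot 2
Table: [839, 554, 22, —, 909]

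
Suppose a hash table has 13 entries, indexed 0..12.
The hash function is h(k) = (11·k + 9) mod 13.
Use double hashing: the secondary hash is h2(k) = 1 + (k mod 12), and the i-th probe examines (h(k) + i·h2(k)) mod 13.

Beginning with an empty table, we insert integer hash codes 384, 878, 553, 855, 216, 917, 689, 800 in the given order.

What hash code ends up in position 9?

689

Insert 384: h=8, slot 8 empty => index 8.
Insert 878: h=8, h2=3, slot 8 occupied => index 11.
Insert 553: h=8, h2=2, slot 8 occupied => index 10.
Insert 855: h=2, slot 2 empty => index 2.
Insert 216: h=6, slot 6 empty => index 6.
Insert 917: h=8, h2=6, slot 8 occupied => index 1.
Insert 689: h=9, slot 9 empty => index 9.
Insert 800: h=8, h2=9, slot 8 occupied => index 4.
Table: [-, 917, 855, -, 800, -, 216, -, 384, 689, 553, 878, -]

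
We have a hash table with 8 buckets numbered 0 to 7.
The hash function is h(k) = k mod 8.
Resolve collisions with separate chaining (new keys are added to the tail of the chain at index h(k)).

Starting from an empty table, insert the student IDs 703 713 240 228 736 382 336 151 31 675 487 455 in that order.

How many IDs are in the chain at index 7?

5

703 → bucket 7
713 → bucket 1
240 → bucket 0
228 → bucket 4
736 → bucket 0 (collision)
382 → bucket 6
336 → bucket 0 (collision)
151 → bucket 7 (collision)
31 → bucket 7 (collision)
675 → bucket 3
487 → bucket 7 (collision)
455 → bucket 7 (collision)
Final buckets:
0: 240 -> 736 -> 336
1: 713
2: —
3: 675
4: 228
5: —
6: 382
7: 703 -> 151 -> 31 -> 487 -> 455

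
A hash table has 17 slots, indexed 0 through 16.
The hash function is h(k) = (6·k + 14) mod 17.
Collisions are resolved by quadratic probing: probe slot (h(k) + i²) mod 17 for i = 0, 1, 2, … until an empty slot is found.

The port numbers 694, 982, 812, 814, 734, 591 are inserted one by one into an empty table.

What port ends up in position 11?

591

694: h=13 => slot 13
982: h=7 => slot 7
812: h=7, probe 7,8 => slot 8
814: h=2 => slot 2
734: h=15 => slot 15
591: h=7, probe 7,8,11 => slot 11
Table: [—, —, 814, —, —, —, —, 982, 812, —, —, 591, —, 694, —, 734, —]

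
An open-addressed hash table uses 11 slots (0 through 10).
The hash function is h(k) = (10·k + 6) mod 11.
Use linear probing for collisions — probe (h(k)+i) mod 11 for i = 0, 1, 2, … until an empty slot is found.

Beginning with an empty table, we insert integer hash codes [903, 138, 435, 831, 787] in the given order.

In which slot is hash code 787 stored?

903: h=5 -> slot 5
138: h=0 -> slot 0
435: h=0, probe 0,1 -> slot 1
831: h=0, probe 0,1,2 -> slot 2
787: h=0, probe 0,1,2,3 -> slot 3
Table: [138, 435, 831, 787, _, 903, _, _, _, _, _]

3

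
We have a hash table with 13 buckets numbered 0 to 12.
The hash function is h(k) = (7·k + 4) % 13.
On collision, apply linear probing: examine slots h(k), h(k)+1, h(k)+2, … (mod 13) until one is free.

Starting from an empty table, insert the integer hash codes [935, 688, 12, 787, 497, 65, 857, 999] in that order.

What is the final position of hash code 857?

2

Insert 935: h=10, slot 10 empty → index 10.
Insert 688: h=10, slot 10 occupied → index 11.
Insert 12: h=10, slots 10,11 occupied → index 12.
Insert 787: h=1, slot 1 empty → index 1.
Insert 497: h=12, slot 12 occupied → index 0.
Insert 65: h=4, slot 4 empty → index 4.
Insert 857: h=10, slots 10,11,12,0,1 occupied → index 2.
Insert 999: h=3, slot 3 empty → index 3.
Table: [497, 787, 857, 999, 65, _, _, _, _, _, 935, 688, 12]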